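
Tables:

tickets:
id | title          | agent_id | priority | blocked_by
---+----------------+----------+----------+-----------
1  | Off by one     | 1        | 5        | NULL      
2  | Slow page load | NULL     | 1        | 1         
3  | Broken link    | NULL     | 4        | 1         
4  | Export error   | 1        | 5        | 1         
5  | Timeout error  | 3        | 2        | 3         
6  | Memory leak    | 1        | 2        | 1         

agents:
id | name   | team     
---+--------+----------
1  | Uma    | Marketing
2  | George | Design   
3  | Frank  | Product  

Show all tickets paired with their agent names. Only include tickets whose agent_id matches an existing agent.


INNER JOIN keeps only tickets rows whose agent_id matches an id in agents. Walk through each ticket:
  - ticket 1 (Off by one): agent_id=1 -> matches Uma
  - ticket 2 (Slow page load): agent_id=NULL, no match -> dropped
  - ticket 3 (Broken link): agent_id=NULL, no match -> dropped
  - ticket 4 (Export error): agent_id=1 -> matches Uma
  - ticket 5 (Timeout error): agent_id=3 -> matches Frank
  - ticket 6 (Memory leak): agent_id=1 -> matches Uma
So 2 of 6 rows are dropped.

SQL:
SELECT a.title, b.name AS agent
FROM tickets a
INNER JOIN agents b ON a.agent_id = b.id

Result:
title         | agent
--------------+------
Off by one    | Uma  
Export error  | Uma  
Timeout error | Frank
Memory leak   | Uma  


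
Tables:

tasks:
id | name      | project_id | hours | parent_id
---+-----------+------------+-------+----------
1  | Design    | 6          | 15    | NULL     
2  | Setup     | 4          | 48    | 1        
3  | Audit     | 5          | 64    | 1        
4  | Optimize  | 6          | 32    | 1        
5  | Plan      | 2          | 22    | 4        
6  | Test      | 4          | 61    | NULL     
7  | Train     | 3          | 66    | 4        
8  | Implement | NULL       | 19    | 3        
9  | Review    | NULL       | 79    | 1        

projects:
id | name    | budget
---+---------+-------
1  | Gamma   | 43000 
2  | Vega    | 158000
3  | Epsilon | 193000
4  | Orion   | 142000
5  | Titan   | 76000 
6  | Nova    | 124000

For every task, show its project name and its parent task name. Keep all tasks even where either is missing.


Two LEFT JOINs from the same base table tasks: one to projects via project_id, one to tasks itself via parent_id. Both are LEFT so every task is preserved.
Match against projects:
  - task 1 (Design): project_id=6 -> matches Nova
  - task 2 (Setup): project_id=4 -> matches Orion
  - task 3 (Audit): project_id=5 -> matches Titan
  - task 4 (Optimize): project_id=6 -> matches Nova
  - task 5 (Plan): project_id=2 -> matches Vega
  - task 6 (Test): project_id=4 -> matches Orion
  - task 7 (Train): project_id=3 -> matches Epsilon
  - task 8 (Implement): project_id=NULL, no match -> kept with NULL
  - task 9 (Review): project_id=NULL, no match -> kept with NULL
Match against tasks (self):
  - task 1 (Design): parent_id=NULL -> NULL
  - task 2 (Setup): parent_id=1 -> Design
  - task 3 (Audit): parent_id=1 -> Design
  - task 4 (Optimize): parent_id=1 -> Design
  - task 5 (Plan): parent_id=4 -> Optimize
  - task 6 (Test): parent_id=NULL -> NULL
  - task 7 (Train): parent_id=4 -> Optimize
  - task 8 (Implement): parent_id=3 -> Audit
  - task 9 (Review): parent_id=1 -> Design

SQL:
SELECT a.name, b.name AS project, c.name AS parent
FROM tasks a
LEFT JOIN projects b ON a.project_id = b.id
LEFT JOIN tasks c ON a.parent_id = c.id

Result:
name      | project | parent  
----------+---------+---------
Design    | Nova    | NULL    
Setup     | Orion   | Design  
Audit     | Titan   | Design  
Optimize  | Nova    | Design  
Plan      | Vega    | Optimize
Test      | Orion   | NULL    
Train     | Epsilon | Optimize
Implement | NULL    | Audit   
Review    | NULL    | Design  


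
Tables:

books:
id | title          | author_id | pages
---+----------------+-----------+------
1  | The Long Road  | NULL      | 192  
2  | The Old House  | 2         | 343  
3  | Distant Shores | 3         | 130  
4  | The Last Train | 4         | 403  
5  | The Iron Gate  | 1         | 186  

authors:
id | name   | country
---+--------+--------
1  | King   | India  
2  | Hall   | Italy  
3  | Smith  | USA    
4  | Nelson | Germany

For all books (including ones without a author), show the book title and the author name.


LEFT JOIN keeps every row from books (the left table); where author_id has no match in authors, the author columns become NULL. Walk through each book:
  - book 1 (The Long Road): author_id=NULL, no match -> kept with NULL
  - book 2 (The Old House): author_id=2 -> matches Hall
  - book 3 (Distant Shores): author_id=3 -> matches Smith
  - book 4 (The Last Train): author_id=4 -> matches Nelson
  - book 5 (The Iron Gate): author_id=1 -> matches King
All 5 rows appear; 1 has NULL author.

SQL:
SELECT a.title, b.name AS author
FROM books a
LEFT JOIN authors b ON a.author_id = b.id

Result:
title          | author
---------------+-------
The Long Road  | NULL  
The Old House  | Hall  
Distant Shores | Smith 
The Last Train | Nelson
The Iron Gate  | King  


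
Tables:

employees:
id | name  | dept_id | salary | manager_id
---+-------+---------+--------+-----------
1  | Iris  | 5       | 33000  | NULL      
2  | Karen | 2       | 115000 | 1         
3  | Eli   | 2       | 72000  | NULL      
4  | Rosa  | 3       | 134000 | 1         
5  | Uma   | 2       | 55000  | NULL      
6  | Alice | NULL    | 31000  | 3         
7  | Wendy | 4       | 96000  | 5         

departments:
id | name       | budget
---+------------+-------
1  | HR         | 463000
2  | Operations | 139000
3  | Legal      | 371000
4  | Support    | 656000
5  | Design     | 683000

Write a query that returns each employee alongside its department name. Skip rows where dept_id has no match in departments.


INNER JOIN keeps only employees rows whose dept_id matches an id in departments. Walk through each employee:
  - employee 1 (Iris): dept_id=5 -> matches Design
  - employee 2 (Karen): dept_id=2 -> matches Operations
  - employee 3 (Eli): dept_id=2 -> matches Operations
  - employee 4 (Rosa): dept_id=3 -> matches Legal
  - employee 5 (Uma): dept_id=2 -> matches Operations
  - employee 6 (Alice): dept_id=NULL, no match -> dropped
  - employee 7 (Wendy): dept_id=4 -> matches Support
So 1 of 7 rows is dropped.

SQL:
SELECT a.name, b.name AS department
FROM employees a
INNER JOIN departments b ON a.dept_id = b.id

Result:
name  | department
------+-----------
Iris  | Design    
Karen | Operations
Eli   | Operations
Rosa  | Legal     
Uma   | Operations
Wendy | Support   


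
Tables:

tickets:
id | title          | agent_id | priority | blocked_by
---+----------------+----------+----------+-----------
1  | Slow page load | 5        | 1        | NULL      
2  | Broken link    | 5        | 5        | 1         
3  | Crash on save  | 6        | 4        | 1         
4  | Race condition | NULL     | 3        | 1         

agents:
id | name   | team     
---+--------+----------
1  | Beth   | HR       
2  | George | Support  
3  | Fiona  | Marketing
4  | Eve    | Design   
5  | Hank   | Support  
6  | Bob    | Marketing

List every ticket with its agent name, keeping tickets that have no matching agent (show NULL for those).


LEFT JOIN keeps every row from tickets (the left table); where agent_id has no match in agents, the agent columns become NULL. Walk through each ticket:
  - ticket 1 (Slow page load): agent_id=5 -> matches Hank
  - ticket 2 (Broken link): agent_id=5 -> matches Hank
  - ticket 3 (Crash on save): agent_id=6 -> matches Bob
  - ticket 4 (Race condition): agent_id=NULL, no match -> kept with NULL
All 4 rows appear; 1 has NULL agent.

SQL:
SELECT a.title, b.name AS agent
FROM tickets a
LEFT JOIN agents b ON a.agent_id = b.id

Result:
title          | agent
---------------+------
Slow page load | Hank 
Broken link    | Hank 
Crash on save  | Bob  
Race condition | NULL 


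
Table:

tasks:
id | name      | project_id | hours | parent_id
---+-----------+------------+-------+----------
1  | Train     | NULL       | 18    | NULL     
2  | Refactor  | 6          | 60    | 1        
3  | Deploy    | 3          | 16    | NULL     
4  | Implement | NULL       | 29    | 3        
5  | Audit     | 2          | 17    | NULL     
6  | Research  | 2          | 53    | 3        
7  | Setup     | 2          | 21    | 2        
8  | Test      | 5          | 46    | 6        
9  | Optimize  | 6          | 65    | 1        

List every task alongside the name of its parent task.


This is a self-join: tasks is joined to a second copy of itself, matching each row's parent_id to another row's id. Use LEFT JOIN so rows with parent_id=NULL are kept.
  - task 1 (Train): parent_id=NULL -> NULL
  - task 2 (Refactor): parent_id=1 -> Train
  - task 3 (Deploy): parent_id=NULL -> NULL
  - task 4 (Implement): parent_id=3 -> Deploy
  - task 5 (Audit): parent_id=NULL -> NULL
  - task 6 (Research): parent_id=3 -> Deploy
  - task 7 (Setup): parent_id=2 -> Refactor
  - task 8 (Test): parent_id=6 -> Research
  - task 9 (Optimize): parent_id=1 -> Train

SQL:
SELECT a.name AS item, b.name AS parent
FROM tasks a
LEFT JOIN tasks b ON a.parent_id = b.id

Result:
item      | parent  
----------+---------
Train     | NULL    
Refactor  | Train   
Deploy    | NULL    
Implement | Deploy  
Audit     | NULL    
Research  | Deploy  
Setup     | Refactor
Test      | Research
Optimize  | Train   


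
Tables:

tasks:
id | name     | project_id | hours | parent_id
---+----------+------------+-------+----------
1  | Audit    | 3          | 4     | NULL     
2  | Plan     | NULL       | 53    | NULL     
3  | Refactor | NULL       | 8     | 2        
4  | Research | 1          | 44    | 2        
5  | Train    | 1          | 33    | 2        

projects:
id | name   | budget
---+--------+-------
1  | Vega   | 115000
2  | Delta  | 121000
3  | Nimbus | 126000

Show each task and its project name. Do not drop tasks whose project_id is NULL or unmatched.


LEFT JOIN keeps every row from tasks (the left table); where project_id has no match in projects, the project columns become NULL. Walk through each task:
  - task 1 (Audit): project_id=3 -> matches Nimbus
  - task 2 (Plan): project_id=NULL, no match -> kept with NULL
  - task 3 (Refactor): project_id=NULL, no match -> kept with NULL
  - task 4 (Research): project_id=1 -> matches Vega
  - task 5 (Train): project_id=1 -> matches Vega
All 5 rows appear; 2 have NULL project.

SQL:
SELECT a.name, b.name AS project
FROM tasks a
LEFT JOIN projects b ON a.project_id = b.id

Result:
name     | project
---------+--------
Audit    | Nimbus 
Plan     | NULL   
Refactor | NULL   
Research | Vega   
Train    | Vega   


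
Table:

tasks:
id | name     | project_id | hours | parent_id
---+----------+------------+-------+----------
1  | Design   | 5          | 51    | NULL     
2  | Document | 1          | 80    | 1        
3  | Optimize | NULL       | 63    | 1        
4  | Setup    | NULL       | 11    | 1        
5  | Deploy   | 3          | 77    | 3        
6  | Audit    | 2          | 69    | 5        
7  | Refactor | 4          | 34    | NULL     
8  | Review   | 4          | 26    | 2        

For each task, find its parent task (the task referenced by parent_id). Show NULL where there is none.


This is a self-join: tasks is joined to a second copy of itself, matching each row's parent_id to another row's id. Use LEFT JOIN so rows with parent_id=NULL are kept.
  - task 1 (Design): parent_id=NULL -> NULL
  - task 2 (Document): parent_id=1 -> Design
  - task 3 (Optimize): parent_id=1 -> Design
  - task 4 (Setup): parent_id=1 -> Design
  - task 5 (Deploy): parent_id=3 -> Optimize
  - task 6 (Audit): parent_id=5 -> Deploy
  - task 7 (Refactor): parent_id=NULL -> NULL
  - task 8 (Review): parent_id=2 -> Document

SQL:
SELECT a.name AS item, b.name AS parent
FROM tasks a
LEFT JOIN tasks b ON a.parent_id = b.id

Result:
item     | parent  
---------+---------
Design   | NULL    
Document | Design  
Optimize | Design  
Setup    | Design  
Deploy   | Optimize
Audit    | Deploy  
Refactor | NULL    
Review   | Document


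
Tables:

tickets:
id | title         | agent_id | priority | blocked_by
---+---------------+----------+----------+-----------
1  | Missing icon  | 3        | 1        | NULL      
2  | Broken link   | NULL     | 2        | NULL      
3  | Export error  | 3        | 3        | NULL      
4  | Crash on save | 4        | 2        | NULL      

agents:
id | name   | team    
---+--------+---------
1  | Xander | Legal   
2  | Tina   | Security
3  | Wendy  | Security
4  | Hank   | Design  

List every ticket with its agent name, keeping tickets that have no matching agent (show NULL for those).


LEFT JOIN keeps every row from tickets (the left table); where agent_id has no match in agents, the agent columns become NULL. Walk through each ticket:
  - ticket 1 (Missing icon): agent_id=3 -> matches Wendy
  - ticket 2 (Broken link): agent_id=NULL, no match -> kept with NULL
  - ticket 3 (Export error): agent_id=3 -> matches Wendy
  - ticket 4 (Crash on save): agent_id=4 -> matches Hank
All 4 rows appear; 1 has NULL agent.

SQL:
SELECT a.title, b.name AS agent
FROM tickets a
LEFT JOIN agents b ON a.agent_id = b.id

Result:
title         | agent
--------------+------
Missing icon  | Wendy
Broken link   | NULL 
Export error  | Wendy
Crash on save | Hank 


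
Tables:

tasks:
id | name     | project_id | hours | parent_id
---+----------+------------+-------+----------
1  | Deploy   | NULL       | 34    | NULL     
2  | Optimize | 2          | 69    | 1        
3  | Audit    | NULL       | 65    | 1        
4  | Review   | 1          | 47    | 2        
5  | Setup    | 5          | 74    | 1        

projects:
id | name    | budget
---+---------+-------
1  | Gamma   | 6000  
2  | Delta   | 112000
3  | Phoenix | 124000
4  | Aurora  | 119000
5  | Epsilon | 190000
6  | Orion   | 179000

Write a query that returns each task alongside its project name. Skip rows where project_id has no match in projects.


INNER JOIN keeps only tasks rows whose project_id matches an id in projects. Walk through each task:
  - task 1 (Deploy): project_id=NULL, no match -> dropped
  - task 2 (Optimize): project_id=2 -> matches Delta
  - task 3 (Audit): project_id=NULL, no match -> dropped
  - task 4 (Review): project_id=1 -> matches Gamma
  - task 5 (Setup): project_id=5 -> matches Epsilon
So 2 of 5 rows are dropped.

SQL:
SELECT a.name, b.name AS project
FROM tasks a
INNER JOIN projects b ON a.project_id = b.id

Result:
name     | project
---------+--------
Optimize | Delta  
Review   | Gamma  
Setup    | Epsilon


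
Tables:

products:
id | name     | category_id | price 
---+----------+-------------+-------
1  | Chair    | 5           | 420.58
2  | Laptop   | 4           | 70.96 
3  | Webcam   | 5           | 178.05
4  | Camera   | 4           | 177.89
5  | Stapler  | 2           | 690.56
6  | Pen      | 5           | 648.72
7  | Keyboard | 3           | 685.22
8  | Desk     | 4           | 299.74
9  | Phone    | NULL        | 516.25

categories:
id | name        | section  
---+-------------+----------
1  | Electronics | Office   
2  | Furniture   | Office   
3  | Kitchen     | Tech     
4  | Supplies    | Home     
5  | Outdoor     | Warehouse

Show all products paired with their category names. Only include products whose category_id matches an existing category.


INNER JOIN keeps only products rows whose category_id matches an id in categories. Walk through each product:
  - product 1 (Chair): category_id=5 -> matches Outdoor
  - product 2 (Laptop): category_id=4 -> matches Supplies
  - product 3 (Webcam): category_id=5 -> matches Outdoor
  - product 4 (Camera): category_id=4 -> matches Supplies
  - product 5 (Stapler): category_id=2 -> matches Furniture
  - product 6 (Pen): category_id=5 -> matches Outdoor
  - product 7 (Keyboard): category_id=3 -> matches Kitchen
  - product 8 (Desk): category_id=4 -> matches Supplies
  - product 9 (Phone): category_id=NULL, no match -> dropped
So 1 of 9 rows is dropped.

SQL:
SELECT a.name, b.name AS category
FROM products a
INNER JOIN categories b ON a.category_id = b.id

Result:
name     | category 
---------+----------
Chair    | Outdoor  
Laptop   | Supplies 
Webcam   | Outdoor  
Camera   | Supplies 
Stapler  | Furniture
Pen      | Outdoor  
Keyboard | Kitchen  
Desk     | Supplies 


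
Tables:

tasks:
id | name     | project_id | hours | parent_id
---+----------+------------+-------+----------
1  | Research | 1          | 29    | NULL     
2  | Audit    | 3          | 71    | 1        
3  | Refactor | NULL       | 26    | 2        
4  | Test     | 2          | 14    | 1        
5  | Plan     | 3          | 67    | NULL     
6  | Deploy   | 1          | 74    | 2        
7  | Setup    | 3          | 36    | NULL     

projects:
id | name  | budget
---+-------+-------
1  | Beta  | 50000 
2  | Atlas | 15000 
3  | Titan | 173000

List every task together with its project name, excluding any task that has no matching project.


INNER JOIN keeps only tasks rows whose project_id matches an id in projects. Walk through each task:
  - task 1 (Research): project_id=1 -> matches Beta
  - task 2 (Audit): project_id=3 -> matches Titan
  - task 3 (Refactor): project_id=NULL, no match -> dropped
  - task 4 (Test): project_id=2 -> matches Atlas
  - task 5 (Plan): project_id=3 -> matches Titan
  - task 6 (Deploy): project_id=1 -> matches Beta
  - task 7 (Setup): project_id=3 -> matches Titan
So 1 of 7 rows is dropped.

SQL:
SELECT a.name, b.name AS project
FROM tasks a
INNER JOIN projects b ON a.project_id = b.id

Result:
name     | project
---------+--------
Research | Beta   
Audit    | Titan  
Test     | Atlas  
Plan     | Titan  
Deploy   | Beta   
Setup    | Titan  


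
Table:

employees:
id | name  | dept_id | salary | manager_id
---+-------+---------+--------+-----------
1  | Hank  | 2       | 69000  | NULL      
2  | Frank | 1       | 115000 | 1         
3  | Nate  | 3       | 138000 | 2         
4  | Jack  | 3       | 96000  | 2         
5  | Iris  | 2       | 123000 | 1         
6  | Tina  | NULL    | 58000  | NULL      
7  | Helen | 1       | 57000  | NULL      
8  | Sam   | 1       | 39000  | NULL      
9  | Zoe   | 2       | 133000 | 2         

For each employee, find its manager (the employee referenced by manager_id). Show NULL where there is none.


This is a self-join: employees is joined to a second copy of itself, matching each row's manager_id to another row's id. Use LEFT JOIN so rows with manager_id=NULL are kept.
  - employee 1 (Hank): manager_id=NULL -> NULL
  - employee 2 (Frank): manager_id=1 -> Hank
  - employee 3 (Nate): manager_id=2 -> Frank
  - employee 4 (Jack): manager_id=2 -> Frank
  - employee 5 (Iris): manager_id=1 -> Hank
  - employee 6 (Tina): manager_id=NULL -> NULL
  - employee 7 (Helen): manager_id=NULL -> NULL
  - employee 8 (Sam): manager_id=NULL -> NULL
  - employee 9 (Zoe): manager_id=2 -> Frank

SQL:
SELECT a.name AS item, b.name AS manager
FROM employees a
LEFT JOIN employees b ON a.manager_id = b.id

Result:
item  | manager
------+--------
Hank  | NULL   
Frank | Hank   
Nate  | Frank  
Jack  | Frank  
Iris  | Hank   
Tina  | NULL   
Helen | NULL   
Sam   | NULL   
Zoe   | Frank  


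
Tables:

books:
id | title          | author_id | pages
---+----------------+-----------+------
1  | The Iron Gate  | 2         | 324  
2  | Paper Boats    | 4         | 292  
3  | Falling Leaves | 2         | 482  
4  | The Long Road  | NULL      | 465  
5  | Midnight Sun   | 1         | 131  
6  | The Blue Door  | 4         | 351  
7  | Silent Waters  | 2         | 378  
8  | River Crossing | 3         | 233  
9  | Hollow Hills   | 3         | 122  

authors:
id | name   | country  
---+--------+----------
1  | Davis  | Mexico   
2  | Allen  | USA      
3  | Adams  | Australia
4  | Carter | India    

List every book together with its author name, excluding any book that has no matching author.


INNER JOIN keeps only books rows whose author_id matches an id in authors. Walk through each book:
  - book 1 (The Iron Gate): author_id=2 -> matches Allen
  - book 2 (Paper Boats): author_id=4 -> matches Carter
  - book 3 (Falling Leaves): author_id=2 -> matches Allen
  - book 4 (The Long Road): author_id=NULL, no match -> dropped
  - book 5 (Midnight Sun): author_id=1 -> matches Davis
  - book 6 (The Blue Door): author_id=4 -> matches Carter
  - book 7 (Silent Waters): author_id=2 -> matches Allen
  - book 8 (River Crossing): author_id=3 -> matches Adams
  - book 9 (Hollow Hills): author_id=3 -> matches Adams
So 1 of 9 rows is dropped.

SQL:
SELECT a.title, b.name AS author
FROM books a
INNER JOIN authors b ON a.author_id = b.id

Result:
title          | author
---------------+-------
The Iron Gate  | Allen 
Paper Boats    | Carter
Falling Leaves | Allen 
Midnight Sun   | Davis 
The Blue Door  | Carter
Silent Waters  | Allen 
River Crossing | Adams 
Hollow Hills   | Adams 


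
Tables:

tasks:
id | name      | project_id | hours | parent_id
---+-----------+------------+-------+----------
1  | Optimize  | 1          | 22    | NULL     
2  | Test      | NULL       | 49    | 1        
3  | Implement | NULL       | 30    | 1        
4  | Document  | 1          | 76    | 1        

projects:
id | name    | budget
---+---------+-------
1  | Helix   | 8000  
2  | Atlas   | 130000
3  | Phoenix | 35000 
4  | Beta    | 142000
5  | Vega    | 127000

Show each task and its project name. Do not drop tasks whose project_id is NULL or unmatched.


LEFT JOIN keeps every row from tasks (the left table); where project_id has no match in projects, the project columns become NULL. Walk through each task:
  - task 1 (Optimize): project_id=1 -> matches Helix
  - task 2 (Test): project_id=NULL, no match -> kept with NULL
  - task 3 (Implement): project_id=NULL, no match -> kept with NULL
  - task 4 (Document): project_id=1 -> matches Helix
All 4 rows appear; 2 have NULL project.

SQL:
SELECT a.name, b.name AS project
FROM tasks a
LEFT JOIN projects b ON a.project_id = b.id

Result:
name      | project
----------+--------
Optimize  | Helix  
Test      | NULL   
Implement | NULL   
Document  | Helix  


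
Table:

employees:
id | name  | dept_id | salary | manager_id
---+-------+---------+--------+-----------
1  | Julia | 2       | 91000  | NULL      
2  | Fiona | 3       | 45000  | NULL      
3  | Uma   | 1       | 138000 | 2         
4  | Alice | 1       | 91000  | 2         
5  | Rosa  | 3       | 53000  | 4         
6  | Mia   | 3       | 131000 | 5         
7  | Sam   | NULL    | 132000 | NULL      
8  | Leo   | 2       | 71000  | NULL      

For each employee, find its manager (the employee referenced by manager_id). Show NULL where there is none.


This is a self-join: employees is joined to a second copy of itself, matching each row's manager_id to another row's id. Use LEFT JOIN so rows with manager_id=NULL are kept.
  - employee 1 (Julia): manager_id=NULL -> NULL
  - employee 2 (Fiona): manager_id=NULL -> NULL
  - employee 3 (Uma): manager_id=2 -> Fiona
  - employee 4 (Alice): manager_id=2 -> Fiona
  - employee 5 (Rosa): manager_id=4 -> Alice
  - employee 6 (Mia): manager_id=5 -> Rosa
  - employee 7 (Sam): manager_id=NULL -> NULL
  - employee 8 (Leo): manager_id=NULL -> NULL

SQL:
SELECT a.name AS item, b.name AS manager
FROM employees a
LEFT JOIN employees b ON a.manager_id = b.id

Result:
item  | manager
------+--------
Julia | NULL   
Fiona | NULL   
Uma   | Fiona  
Alice | Fiona  
Rosa  | Alice  
Mia   | Rosa   
Sam   | NULL   
Leo   | NULL   


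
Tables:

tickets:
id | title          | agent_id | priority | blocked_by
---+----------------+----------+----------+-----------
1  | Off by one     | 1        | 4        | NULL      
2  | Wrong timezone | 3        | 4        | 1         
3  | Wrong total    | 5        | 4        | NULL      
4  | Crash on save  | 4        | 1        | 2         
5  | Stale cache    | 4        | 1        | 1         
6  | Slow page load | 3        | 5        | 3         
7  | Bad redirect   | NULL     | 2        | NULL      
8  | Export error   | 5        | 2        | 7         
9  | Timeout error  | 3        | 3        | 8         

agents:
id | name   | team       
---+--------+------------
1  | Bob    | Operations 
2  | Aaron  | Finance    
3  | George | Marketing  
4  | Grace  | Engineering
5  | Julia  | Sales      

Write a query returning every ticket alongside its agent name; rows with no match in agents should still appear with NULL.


LEFT JOIN keeps every row from tickets (the left table); where agent_id has no match in agents, the agent columns become NULL. Walk through each ticket:
  - ticket 1 (Off by one): agent_id=1 -> matches Bob
  - ticket 2 (Wrong timezone): agent_id=3 -> matches George
  - ticket 3 (Wrong total): agent_id=5 -> matches Julia
  - ticket 4 (Crash on save): agent_id=4 -> matches Grace
  - ticket 5 (Stale cache): agent_id=4 -> matches Grace
  - ticket 6 (Slow page load): agent_id=3 -> matches George
  - ticket 7 (Bad redirect): agent_id=NULL, no match -> kept with NULL
  - ticket 8 (Export error): agent_id=5 -> matches Julia
  - ticket 9 (Timeout error): agent_id=3 -> matches George
All 9 rows appear; 1 has NULL agent.

SQL:
SELECT a.title, b.name AS agent
FROM tickets a
LEFT JOIN agents b ON a.agent_id = b.id

Result:
title          | agent 
---------------+-------
Off by one     | Bob   
Wrong timezone | George
Wrong total    | Julia 
Crash on save  | Grace 
Stale cache    | Grace 
Slow page load | George
Bad redirect   | NULL  
Export error   | Julia 
Timeout error  | George


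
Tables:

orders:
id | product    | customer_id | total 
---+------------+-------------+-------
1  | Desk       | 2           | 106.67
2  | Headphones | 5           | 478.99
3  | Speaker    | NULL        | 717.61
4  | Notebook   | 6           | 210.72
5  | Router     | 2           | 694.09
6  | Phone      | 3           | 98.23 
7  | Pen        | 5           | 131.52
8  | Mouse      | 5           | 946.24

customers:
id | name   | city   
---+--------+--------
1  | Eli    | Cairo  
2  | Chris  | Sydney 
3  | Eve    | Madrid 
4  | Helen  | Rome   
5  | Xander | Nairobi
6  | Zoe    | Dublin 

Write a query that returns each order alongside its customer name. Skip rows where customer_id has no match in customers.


INNER JOIN keeps only orders rows whose customer_id matches an id in customers. Walk through each order:
  - order 1 (Desk): customer_id=2 -> matches Chris
  - order 2 (Headphones): customer_id=5 -> matches Xander
  - order 3 (Speaker): customer_id=NULL, no match -> dropped
  - order 4 (Notebook): customer_id=6 -> matches Zoe
  - order 5 (Router): customer_id=2 -> matches Chris
  - order 6 (Phone): customer_id=3 -> matches Eve
  - order 7 (Pen): customer_id=5 -> matches Xander
  - order 8 (Mouse): customer_id=5 -> matches Xander
So 1 of 8 rows is dropped.

SQL:
SELECT a.product, b.name AS customer
FROM orders a
INNER JOIN customers b ON a.customer_id = b.id

Result:
product    | customer
-----------+---------
Desk       | Chris   
Headphones | Xander  
Notebook   | Zoe     
Router     | Chris   
Phone      | Eve     
Pen        | Xander  
Mouse      | Xander  


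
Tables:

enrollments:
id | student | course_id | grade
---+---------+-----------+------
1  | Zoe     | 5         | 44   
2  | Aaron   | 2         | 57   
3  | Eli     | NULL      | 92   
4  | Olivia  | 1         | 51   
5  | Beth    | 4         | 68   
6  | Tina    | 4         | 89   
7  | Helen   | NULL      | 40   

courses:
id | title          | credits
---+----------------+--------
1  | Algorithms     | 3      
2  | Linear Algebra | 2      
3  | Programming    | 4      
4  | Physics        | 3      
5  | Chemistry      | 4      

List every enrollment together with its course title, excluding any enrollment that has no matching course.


INNER JOIN keeps only enrollments rows whose course_id matches an id in courses. Walk through each enrollment:
  - enrollment 1 (Zoe): course_id=5 -> matches Chemistry
  - enrollment 2 (Aaron): course_id=2 -> matches Linear Algebra
  - enrollment 3 (Eli): course_id=NULL, no match -> dropped
  - enrollment 4 (Olivia): course_id=1 -> matches Algorithms
  - enrollment 5 (Beth): course_id=4 -> matches Physics
  - enrollment 6 (Tina): course_id=4 -> matches Physics
  - enrollment 7 (Helen): course_id=NULL, no match -> dropped
So 2 of 7 rows are dropped.

SQL:
SELECT a.student, b.title AS course
FROM enrollments a
INNER JOIN courses b ON a.course_id = b.id

Result:
student | course        
--------+---------------
Zoe     | Chemistry     
Aaron   | Linear Algebra
Olivia  | Algorithms    
Beth    | Physics       
Tina    | Physics       


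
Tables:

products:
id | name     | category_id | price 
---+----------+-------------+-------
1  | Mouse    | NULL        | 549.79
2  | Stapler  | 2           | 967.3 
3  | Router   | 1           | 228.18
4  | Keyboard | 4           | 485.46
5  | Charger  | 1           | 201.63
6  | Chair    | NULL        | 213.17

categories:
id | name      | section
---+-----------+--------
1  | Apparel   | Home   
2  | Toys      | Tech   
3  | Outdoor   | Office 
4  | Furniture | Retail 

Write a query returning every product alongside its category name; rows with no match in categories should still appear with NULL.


LEFT JOIN keeps every row from products (the left table); where category_id has no match in categories, the category columns become NULL. Walk through each product:
  - product 1 (Mouse): category_id=NULL, no match -> kept with NULL
  - product 2 (Stapler): category_id=2 -> matches Toys
  - product 3 (Router): category_id=1 -> matches Apparel
  - product 4 (Keyboard): category_id=4 -> matches Furniture
  - product 5 (Charger): category_id=1 -> matches Apparel
  - product 6 (Chair): category_id=NULL, no match -> kept with NULL
All 6 rows appear; 2 have NULL category.

SQL:
SELECT a.name, b.name AS category
FROM products a
LEFT JOIN categories b ON a.category_id = b.id

Result:
name     | category 
---------+----------
Mouse    | NULL     
Stapler  | Toys     
Router   | Apparel  
Keyboard | Furniture
Charger  | Apparel  
Chair    | NULL     


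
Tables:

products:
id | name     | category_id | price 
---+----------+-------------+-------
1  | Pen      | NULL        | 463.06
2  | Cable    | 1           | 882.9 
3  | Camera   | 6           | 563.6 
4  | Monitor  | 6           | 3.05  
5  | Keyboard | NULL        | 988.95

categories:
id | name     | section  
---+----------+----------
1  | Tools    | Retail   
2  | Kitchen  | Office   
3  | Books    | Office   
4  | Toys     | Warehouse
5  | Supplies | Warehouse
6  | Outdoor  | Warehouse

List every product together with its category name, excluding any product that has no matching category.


INNER JOIN keeps only products rows whose category_id matches an id in categories. Walk through each product:
  - product 1 (Pen): category_id=NULL, no match -> dropped
  - product 2 (Cable): category_id=1 -> matches Tools
  - product 3 (Camera): category_id=6 -> matches Outdoor
  - product 4 (Monitor): category_id=6 -> matches Outdoor
  - product 5 (Keyboard): category_id=NULL, no match -> dropped
So 2 of 5 rows are dropped.

SQL:
SELECT a.name, b.name AS category
FROM products a
INNER JOIN categories b ON a.category_id = b.id

Result:
name    | category
--------+---------
Cable   | Tools   
Camera  | Outdoor 
Monitor | Outdoor 


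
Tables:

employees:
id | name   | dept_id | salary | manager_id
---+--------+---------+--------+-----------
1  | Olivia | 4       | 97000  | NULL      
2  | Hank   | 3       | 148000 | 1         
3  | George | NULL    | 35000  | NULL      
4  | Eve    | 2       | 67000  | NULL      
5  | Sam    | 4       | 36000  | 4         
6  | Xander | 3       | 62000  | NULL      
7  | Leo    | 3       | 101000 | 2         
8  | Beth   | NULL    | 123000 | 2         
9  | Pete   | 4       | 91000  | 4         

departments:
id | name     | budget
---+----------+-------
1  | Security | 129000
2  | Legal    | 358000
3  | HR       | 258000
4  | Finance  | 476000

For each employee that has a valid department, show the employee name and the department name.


INNER JOIN keeps only employees rows whose dept_id matches an id in departments. Walk through each employee:
  - employee 1 (Olivia): dept_id=4 -> matches Finance
  - employee 2 (Hank): dept_id=3 -> matches HR
  - employee 3 (George): dept_id=NULL, no match -> dropped
  - employee 4 (Eve): dept_id=2 -> matches Legal
  - employee 5 (Sam): dept_id=4 -> matches Finance
  - employee 6 (Xander): dept_id=3 -> matches HR
  - employee 7 (Leo): dept_id=3 -> matches HR
  - employee 8 (Beth): dept_id=NULL, no match -> dropped
  - employee 9 (Pete): dept_id=4 -> matches Finance
So 2 of 9 rows are dropped.

SQL:
SELECT a.name, b.name AS department
FROM employees a
INNER JOIN departments b ON a.dept_id = b.id

Result:
name   | department
-------+-----------
Olivia | Finance   
Hank   | HR        
Eve    | Legal     
Sam    | Finance   
Xander | HR        
Leo    | HR        
Pete   | Finance   


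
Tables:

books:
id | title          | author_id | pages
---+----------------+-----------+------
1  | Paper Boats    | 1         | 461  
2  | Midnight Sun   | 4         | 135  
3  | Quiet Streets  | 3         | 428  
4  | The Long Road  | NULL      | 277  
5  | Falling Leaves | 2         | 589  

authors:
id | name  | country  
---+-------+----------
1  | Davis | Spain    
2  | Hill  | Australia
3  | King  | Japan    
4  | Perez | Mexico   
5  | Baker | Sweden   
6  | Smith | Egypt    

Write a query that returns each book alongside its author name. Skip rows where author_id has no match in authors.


INNER JOIN keeps only books rows whose author_id matches an id in authors. Walk through each book:
  - book 1 (Paper Boats): author_id=1 -> matches Davis
  - book 2 (Midnight Sun): author_id=4 -> matches Perez
  - book 3 (Quiet Streets): author_id=3 -> matches King
  - book 4 (The Long Road): author_id=NULL, no match -> dropped
  - book 5 (Falling Leaves): author_id=2 -> matches Hill
So 1 of 5 rows is dropped.

SQL:
SELECT a.title, b.name AS author
FROM books a
INNER JOIN authors b ON a.author_id = b.id

Result:
title          | author
---------------+-------
Paper Boats    | Davis 
Midnight Sun   | Perez 
Quiet Streets  | King  
Falling Leaves | Hill  


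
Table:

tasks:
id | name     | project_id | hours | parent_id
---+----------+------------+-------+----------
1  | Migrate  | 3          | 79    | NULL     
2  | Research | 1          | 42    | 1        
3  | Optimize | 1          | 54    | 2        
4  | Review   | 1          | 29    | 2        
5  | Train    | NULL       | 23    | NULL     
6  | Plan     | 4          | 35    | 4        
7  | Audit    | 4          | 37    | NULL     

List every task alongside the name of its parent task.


This is a self-join: tasks is joined to a second copy of itself, matching each row's parent_id to another row's id. Use LEFT JOIN so rows with parent_id=NULL are kept.
  - task 1 (Migrate): parent_id=NULL -> NULL
  - task 2 (Research): parent_id=1 -> Migrate
  - task 3 (Optimize): parent_id=2 -> Research
  - task 4 (Review): parent_id=2 -> Research
  - task 5 (Train): parent_id=NULL -> NULL
  - task 6 (Plan): parent_id=4 -> Review
  - task 7 (Audit): parent_id=NULL -> NULL

SQL:
SELECT a.name AS item, b.name AS parent
FROM tasks a
LEFT JOIN tasks b ON a.parent_id = b.id

Result:
item     | parent  
---------+---------
Migrate  | NULL    
Research | Migrate 
Optimize | Research
Review   | Research
Train    | NULL    
Plan     | Review  
Audit    | NULL    


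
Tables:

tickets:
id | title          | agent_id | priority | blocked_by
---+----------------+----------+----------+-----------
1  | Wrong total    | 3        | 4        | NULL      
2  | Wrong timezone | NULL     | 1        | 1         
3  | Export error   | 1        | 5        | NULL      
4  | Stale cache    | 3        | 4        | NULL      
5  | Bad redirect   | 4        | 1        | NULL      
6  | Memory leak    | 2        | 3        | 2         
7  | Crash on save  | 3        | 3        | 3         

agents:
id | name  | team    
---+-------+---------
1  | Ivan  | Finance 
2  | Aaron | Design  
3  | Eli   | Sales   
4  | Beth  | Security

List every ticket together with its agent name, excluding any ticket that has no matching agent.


INNER JOIN keeps only tickets rows whose agent_id matches an id in agents. Walk through each ticket:
  - ticket 1 (Wrong total): agent_id=3 -> matches Eli
  - ticket 2 (Wrong timezone): agent_id=NULL, no match -> dropped
  - ticket 3 (Export error): agent_id=1 -> matches Ivan
  - ticket 4 (Stale cache): agent_id=3 -> matches Eli
  - ticket 5 (Bad redirect): agent_id=4 -> matches Beth
  - ticket 6 (Memory leak): agent_id=2 -> matches Aaron
  - ticket 7 (Crash on save): agent_id=3 -> matches Eli
So 1 of 7 rows is dropped.

SQL:
SELECT a.title, b.name AS agent
FROM tickets a
INNER JOIN agents b ON a.agent_id = b.id

Result:
title         | agent
--------------+------
Wrong total   | Eli  
Export error  | Ivan 
Stale cache   | Eli  
Bad redirect  | Beth 
Memory leak   | Aaron
Crash on save | Eli  


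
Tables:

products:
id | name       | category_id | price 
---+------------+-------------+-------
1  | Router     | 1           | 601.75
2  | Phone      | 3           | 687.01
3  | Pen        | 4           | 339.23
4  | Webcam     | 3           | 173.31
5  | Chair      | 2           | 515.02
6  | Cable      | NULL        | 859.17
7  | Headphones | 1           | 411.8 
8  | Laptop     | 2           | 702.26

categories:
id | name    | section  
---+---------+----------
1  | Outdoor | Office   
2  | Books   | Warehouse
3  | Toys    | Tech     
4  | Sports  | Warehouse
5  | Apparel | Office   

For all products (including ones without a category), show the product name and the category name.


LEFT JOIN keeps every row from products (the left table); where category_id has no match in categories, the category columns become NULL. Walk through each product:
  - product 1 (Router): category_id=1 -> matches Outdoor
  - product 2 (Phone): category_id=3 -> matches Toys
  - product 3 (Pen): category_id=4 -> matches Sports
  - product 4 (Webcam): category_id=3 -> matches Toys
  - product 5 (Chair): category_id=2 -> matches Books
  - product 6 (Cable): category_id=NULL, no match -> kept with NULL
  - product 7 (Headphones): category_id=1 -> matches Outdoor
  - product 8 (Laptop): category_id=2 -> matches Books
All 8 rows appear; 1 has NULL category.

SQL:
SELECT a.name, b.name AS category
FROM products a
LEFT JOIN categories b ON a.category_id = b.id

Result:
name       | category
-----------+---------
Router     | Outdoor 
Phone      | Toys    
Pen        | Sports  
Webcam     | Toys    
Chair      | Books   
Cable      | NULL    
Headphones | Outdoor 
Laptop     | Books   


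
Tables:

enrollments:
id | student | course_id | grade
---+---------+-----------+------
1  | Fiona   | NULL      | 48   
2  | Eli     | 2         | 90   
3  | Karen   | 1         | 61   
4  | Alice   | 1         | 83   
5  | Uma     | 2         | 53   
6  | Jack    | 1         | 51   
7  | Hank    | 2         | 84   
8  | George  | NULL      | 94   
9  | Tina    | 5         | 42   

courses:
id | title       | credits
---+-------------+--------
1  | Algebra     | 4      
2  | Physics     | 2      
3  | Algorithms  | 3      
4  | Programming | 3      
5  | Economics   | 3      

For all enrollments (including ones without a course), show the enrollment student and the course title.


LEFT JOIN keeps every row from enrollments (the left table); where course_id has no match in courses, the course columns become NULL. Walk through each enrollment:
  - enrollment 1 (Fiona): course_id=NULL, no match -> kept with NULL
  - enrollment 2 (Eli): course_id=2 -> matches Physics
  - enrollment 3 (Karen): course_id=1 -> matches Algebra
  - enrollment 4 (Alice): course_id=1 -> matches Algebra
  - enrollment 5 (Uma): course_id=2 -> matches Physics
  - enrollment 6 (Jack): course_id=1 -> matches Algebra
  - enrollment 7 (Hank): course_id=2 -> matches Physics
  - enrollment 8 (George): course_id=NULL, no match -> kept with NULL
  - enrollment 9 (Tina): course_id=5 -> matches Economics
All 9 rows appear; 2 have NULL course.

SQL:
SELECT a.student, b.title AS course
FROM enrollments a
LEFT JOIN courses b ON a.course_id = b.id

Result:
student | course   
--------+----------
Fiona   | NULL     
Eli     | Physics  
Karen   | Algebra  
Alice   | Algebra  
Uma     | Physics  
Jack    | Algebra  
Hank    | Physics  
George  | NULL     
Tina    | Economics
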